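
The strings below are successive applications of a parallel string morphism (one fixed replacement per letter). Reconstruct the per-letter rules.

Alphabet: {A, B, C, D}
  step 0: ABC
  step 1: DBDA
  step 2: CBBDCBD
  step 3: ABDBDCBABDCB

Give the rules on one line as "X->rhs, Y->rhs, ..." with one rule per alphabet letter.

A->D, B->BD, C->A, D->CB

  step 2 ⇒ step 3: CBBDCBD ⇒ A·BD·BD·CB·A·BD·CB
    B ↦ BD
    C ↦ A
    D ↦ CB
  step 0 ⇒ step 1: ABC ⇒ D·BD·A
    A ↦ D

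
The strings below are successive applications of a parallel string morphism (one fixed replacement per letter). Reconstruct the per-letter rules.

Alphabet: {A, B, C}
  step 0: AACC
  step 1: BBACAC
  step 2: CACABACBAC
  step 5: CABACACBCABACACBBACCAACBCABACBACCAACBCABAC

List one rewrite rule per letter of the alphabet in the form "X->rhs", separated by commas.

  step 1 ⇒ step 2: BBACAC ⇒ CA·CA·B·AC·B·AC
    A ↦ B
    B ↦ CA
    C ↦ AC

A->B, B->CA, C->AC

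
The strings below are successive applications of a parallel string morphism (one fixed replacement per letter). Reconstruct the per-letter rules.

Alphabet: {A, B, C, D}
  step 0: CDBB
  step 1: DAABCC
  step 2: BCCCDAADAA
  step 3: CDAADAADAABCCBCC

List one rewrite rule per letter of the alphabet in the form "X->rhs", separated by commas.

A->C, B->C, C->DAA, D->B

  step 2 ⇒ step 3: BCCCDAADAA ⇒ C·DAA·DAA·DAA·B·C·C·B·C·C
    A ↦ C
    B ↦ C
    C ↦ DAA
    D ↦ B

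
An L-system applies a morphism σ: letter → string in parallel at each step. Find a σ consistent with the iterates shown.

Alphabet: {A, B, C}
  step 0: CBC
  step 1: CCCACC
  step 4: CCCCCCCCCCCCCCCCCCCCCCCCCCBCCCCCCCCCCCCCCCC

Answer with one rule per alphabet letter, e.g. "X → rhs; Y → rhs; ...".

A->B, B->CA, C->CC

  step 0 ⇒ step 1: CBC ⇒ CC·CA·CC
    B ↦ CA
    C ↦ CC
    A ↦ B  (constrained at step 1)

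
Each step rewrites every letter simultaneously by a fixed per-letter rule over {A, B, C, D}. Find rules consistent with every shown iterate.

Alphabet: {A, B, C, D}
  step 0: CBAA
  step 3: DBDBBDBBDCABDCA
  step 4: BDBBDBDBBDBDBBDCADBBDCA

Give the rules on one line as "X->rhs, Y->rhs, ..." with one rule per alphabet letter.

  step 3 ⇒ step 4: DBDBBDBBDCABDCA ⇒ B·DB·B·DB·DB·B·DB·DB·B·D·CA·DB·B·D·CA
    A ↦ CA
    B ↦ DB
    C ↦ D
    D ↦ B

A->CA, B->DB, C->D, D->B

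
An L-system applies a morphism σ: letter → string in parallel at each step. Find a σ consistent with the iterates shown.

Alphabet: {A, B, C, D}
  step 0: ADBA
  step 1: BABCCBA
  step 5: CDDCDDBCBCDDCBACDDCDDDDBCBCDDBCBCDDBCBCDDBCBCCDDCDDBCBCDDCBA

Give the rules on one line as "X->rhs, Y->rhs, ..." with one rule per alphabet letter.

  step 0 ⇒ step 1: ADBA ⇒ BA·BC·C·BA
    A ↦ BA
    B ↦ C
    D ↦ BC
    C ↦ DD  (constrained at step 1)

A->BA, B->C, C->DD, D->BC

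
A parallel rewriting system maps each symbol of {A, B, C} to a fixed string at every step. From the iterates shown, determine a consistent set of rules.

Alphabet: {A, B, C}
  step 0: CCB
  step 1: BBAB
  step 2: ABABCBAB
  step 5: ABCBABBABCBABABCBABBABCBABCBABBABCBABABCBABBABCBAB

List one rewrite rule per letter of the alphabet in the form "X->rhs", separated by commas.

A->CB, B->AB, C->B

  step 1 ⇒ step 2: BBAB ⇒ AB·AB·CB·AB
    A ↦ CB
    B ↦ AB
  step 0 ⇒ step 1: CCB ⇒ B·B·AB
    C ↦ B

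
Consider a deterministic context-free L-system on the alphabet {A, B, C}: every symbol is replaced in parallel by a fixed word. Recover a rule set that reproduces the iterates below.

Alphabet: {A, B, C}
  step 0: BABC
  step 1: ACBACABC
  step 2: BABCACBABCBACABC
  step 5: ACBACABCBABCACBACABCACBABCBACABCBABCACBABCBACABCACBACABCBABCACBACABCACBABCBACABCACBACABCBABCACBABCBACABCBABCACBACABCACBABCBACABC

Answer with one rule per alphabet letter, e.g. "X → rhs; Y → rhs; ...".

A->B, B->AC, C->ABC

  step 1 ⇒ step 2: ACBACABC ⇒ B·ABC·AC·B·ABC·B·AC·ABC
    A ↦ B
    B ↦ AC
    C ↦ ABC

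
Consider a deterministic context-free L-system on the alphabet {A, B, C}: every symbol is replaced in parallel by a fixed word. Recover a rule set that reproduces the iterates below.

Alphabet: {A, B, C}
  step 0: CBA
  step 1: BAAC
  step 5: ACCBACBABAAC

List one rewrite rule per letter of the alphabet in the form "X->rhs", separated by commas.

  step 0 ⇒ step 1: CBA ⇒ BA·A·C
    A ↦ C
    B ↦ A
    C ↦ BA

A->C, B->A, C->BA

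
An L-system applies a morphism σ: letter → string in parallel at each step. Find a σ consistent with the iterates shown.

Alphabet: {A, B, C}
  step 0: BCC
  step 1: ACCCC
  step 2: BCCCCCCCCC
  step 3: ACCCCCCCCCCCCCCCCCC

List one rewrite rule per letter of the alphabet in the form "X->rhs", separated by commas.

A->BC, B->A, C->CC

  step 2 ⇒ step 3: BCCCCCCCCC ⇒ A·CC·CC·CC·CC·CC·CC·CC·CC·CC
    B ↦ A
    C ↦ CC
  step 1 ⇒ step 2: ACCCC ⇒ BC·CC·CC·CC·CC
    A ↦ BC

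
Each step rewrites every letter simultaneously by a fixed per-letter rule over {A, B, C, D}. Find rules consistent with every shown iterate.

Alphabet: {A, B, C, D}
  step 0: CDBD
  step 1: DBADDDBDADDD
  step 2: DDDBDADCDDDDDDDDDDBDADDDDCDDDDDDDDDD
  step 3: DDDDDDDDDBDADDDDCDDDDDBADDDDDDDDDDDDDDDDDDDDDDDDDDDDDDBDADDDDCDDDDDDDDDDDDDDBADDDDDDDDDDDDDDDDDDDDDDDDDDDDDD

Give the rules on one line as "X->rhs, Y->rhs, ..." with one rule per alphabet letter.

A->DCD, B->BDA, C->DBA, D->DDD

  step 2 ⇒ step 3: DDDBDADCDDDDDDDDDDBDADDDDCDDDDDDDDDD ⇒ DDD·DDD·DDD·BDA·DDD·DCD·DDD·DBA·DDD·DDD·DDD·DDD·DDD·DDD·DDD·DDD·DDD·DDD·BDA·DDD·DCD·DDD·DDD·DDD·DDD·DBA·DDD·DDD·DDD·DDD·DDD·DDD·DDD·DDD·DDD·DDD
    A ↦ DCD
    B ↦ BDA
    C ↦ DBA
    D ↦ DDD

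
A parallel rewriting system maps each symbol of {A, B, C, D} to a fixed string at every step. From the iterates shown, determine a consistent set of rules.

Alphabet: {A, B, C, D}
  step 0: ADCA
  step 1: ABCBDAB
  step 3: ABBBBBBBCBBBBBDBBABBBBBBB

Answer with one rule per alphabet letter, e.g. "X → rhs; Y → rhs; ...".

A->AB, B->BB, C->D, D->CB

  step 0 ⇒ step 1: ADCA ⇒ AB·CB·D·AB
    A ↦ AB
    C ↦ D
    D ↦ CB
    B ↦ BB  (constrained at step 1)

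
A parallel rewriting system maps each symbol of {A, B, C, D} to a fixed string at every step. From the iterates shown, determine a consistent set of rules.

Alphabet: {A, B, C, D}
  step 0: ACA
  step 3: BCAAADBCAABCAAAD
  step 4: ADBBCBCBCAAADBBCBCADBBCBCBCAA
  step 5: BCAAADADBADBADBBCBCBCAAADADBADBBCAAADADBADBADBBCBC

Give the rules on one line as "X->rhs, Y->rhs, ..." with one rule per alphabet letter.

A->BC, B->AD, C->B, D->AA

  step 4 ⇒ step 5: ADBBCBCBCAAADBBCBCADBBCBCBCAA ⇒ BC·AA·AD·AD·B·AD·B·AD·B·BC·BC·BC·AA·AD·AD·B·AD·B·BC·AA·AD·AD·B·AD·B·AD·B·BC·BC
    A ↦ BC
    B ↦ AD
    C ↦ B
    D ↦ AA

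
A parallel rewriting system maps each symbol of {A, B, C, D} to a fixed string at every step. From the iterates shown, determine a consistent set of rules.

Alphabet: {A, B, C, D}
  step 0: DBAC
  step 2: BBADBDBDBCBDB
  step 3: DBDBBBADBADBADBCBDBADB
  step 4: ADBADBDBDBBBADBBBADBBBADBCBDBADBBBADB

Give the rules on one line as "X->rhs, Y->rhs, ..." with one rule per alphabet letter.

  step 3 ⇒ step 4: DBDBBBADBADBADBCBDBADB ⇒ A·DB·A·DB·DB·DB·BB·A·DB·BB·A·DB·BB·A·DB·CB·DB·A·DB·BB·A·DB
    A ↦ BB
    B ↦ DB
    C ↦ CB
    D ↦ A

A->BB, B->DB, C->CB, D->A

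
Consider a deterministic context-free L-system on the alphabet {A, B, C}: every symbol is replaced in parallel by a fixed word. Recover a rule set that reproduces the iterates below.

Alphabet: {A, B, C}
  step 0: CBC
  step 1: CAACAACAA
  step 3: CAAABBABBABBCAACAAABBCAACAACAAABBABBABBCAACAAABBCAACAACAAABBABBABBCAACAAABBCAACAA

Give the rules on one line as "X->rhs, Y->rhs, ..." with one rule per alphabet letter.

  step 0 ⇒ step 1: CBC ⇒ CAA·CAA·CAA
    B ↦ CAA
    C ↦ CAA
    A ↦ ABB  (constrained at step 1)

A->ABB, B->CAA, C->CAA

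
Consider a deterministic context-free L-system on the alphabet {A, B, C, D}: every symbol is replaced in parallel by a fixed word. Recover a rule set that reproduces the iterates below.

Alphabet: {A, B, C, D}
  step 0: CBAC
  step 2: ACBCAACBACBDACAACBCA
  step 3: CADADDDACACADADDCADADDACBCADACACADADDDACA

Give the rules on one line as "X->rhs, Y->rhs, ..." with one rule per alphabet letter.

A->CA, B->DD, C->DA, D->ACB

  step 2 ⇒ step 3: ACBCAACBACBDACAACBCA ⇒ CA·DA·DD·DA·CA·CA·DA·DD·CA·DA·DD·ACB·CA·DA·CA·CA·DA·DD·DA·CA
    A ↦ CA
    B ↦ DD
    C ↦ DA
    D ↦ ACB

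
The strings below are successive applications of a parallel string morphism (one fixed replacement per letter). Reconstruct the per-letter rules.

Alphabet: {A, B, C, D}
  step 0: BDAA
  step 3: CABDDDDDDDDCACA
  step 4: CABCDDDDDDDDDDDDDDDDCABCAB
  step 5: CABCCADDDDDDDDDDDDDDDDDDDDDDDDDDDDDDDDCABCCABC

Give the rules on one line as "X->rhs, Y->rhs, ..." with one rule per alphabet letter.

A->B, B->C, C->CA, D->DD

  step 4 ⇒ step 5: CABCDDDDDDDDDDDDDDDDCABCAB ⇒ CA·B·C·CA·DD·DD·DD·DD·DD·DD·DD·DD·DD·DD·DD·DD·DD·DD·DD·DD·CA·B·C·CA·B·C
    A ↦ B
    B ↦ C
    C ↦ CA
    D ↦ DD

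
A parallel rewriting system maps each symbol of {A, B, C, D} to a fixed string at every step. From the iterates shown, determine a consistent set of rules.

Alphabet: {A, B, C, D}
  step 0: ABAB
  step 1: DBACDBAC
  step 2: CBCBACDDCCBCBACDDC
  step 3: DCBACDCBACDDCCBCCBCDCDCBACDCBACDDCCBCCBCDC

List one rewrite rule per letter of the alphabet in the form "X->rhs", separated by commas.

  step 2 ⇒ step 3: CBCBACDDCCBCBACDDC ⇒ DC·BAC·DC·BAC·D·DC·CBC·CBC·DC·DC·BAC·DC·BAC·D·DC·CBC·CBC·DC
    A ↦ D
    B ↦ BAC
    C ↦ DC
    D ↦ CBC

A->D, B->BAC, C->DC, D->CBC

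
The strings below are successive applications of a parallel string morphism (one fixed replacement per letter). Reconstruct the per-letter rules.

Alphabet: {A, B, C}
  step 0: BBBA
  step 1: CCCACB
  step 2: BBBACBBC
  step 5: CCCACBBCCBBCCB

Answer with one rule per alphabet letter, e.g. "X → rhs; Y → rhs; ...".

A->ACB, B->C, C->B

  step 1 ⇒ step 2: CCCACB ⇒ B·B·B·ACB·B·C
    A ↦ ACB
    B ↦ C
    C ↦ B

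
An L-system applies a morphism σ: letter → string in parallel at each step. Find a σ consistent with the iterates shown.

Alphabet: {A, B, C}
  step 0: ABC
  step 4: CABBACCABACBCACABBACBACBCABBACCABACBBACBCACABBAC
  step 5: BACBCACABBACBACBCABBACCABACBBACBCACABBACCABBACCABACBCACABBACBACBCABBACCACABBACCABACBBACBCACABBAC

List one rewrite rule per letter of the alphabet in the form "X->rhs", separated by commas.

A->B, B->CA, C->BAC

  step 4 ⇒ step 5: CABBACCABACBCACABBACBACBCABBACCABACBBACBCACABBAC ⇒ BAC·B·CA·CA·B·BAC·BAC·B·CA·B·BAC·CA·BAC·B·BAC·B·CA·CA·B·BAC·CA·B·BAC·CA·BAC·B·CA·CA·B·BAC·BAC·B·CA·B·BAC·CA·CA·B·BAC·CA·BAC·B·BAC·B·CA·CA·B·BAC
    A ↦ B
    B ↦ CA
    C ↦ BAC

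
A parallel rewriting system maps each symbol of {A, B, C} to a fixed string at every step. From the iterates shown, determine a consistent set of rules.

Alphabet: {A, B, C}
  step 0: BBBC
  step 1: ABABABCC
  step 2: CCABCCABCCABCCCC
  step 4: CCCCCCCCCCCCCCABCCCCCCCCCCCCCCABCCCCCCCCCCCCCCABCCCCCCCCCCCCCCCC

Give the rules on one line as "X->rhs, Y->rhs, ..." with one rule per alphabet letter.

A->CC, B->AB, C->CC

  step 1 ⇒ step 2: ABABABCC ⇒ CC·AB·CC·AB·CC·AB·CC·CC
    A ↦ CC
    B ↦ AB
    C ↦ CC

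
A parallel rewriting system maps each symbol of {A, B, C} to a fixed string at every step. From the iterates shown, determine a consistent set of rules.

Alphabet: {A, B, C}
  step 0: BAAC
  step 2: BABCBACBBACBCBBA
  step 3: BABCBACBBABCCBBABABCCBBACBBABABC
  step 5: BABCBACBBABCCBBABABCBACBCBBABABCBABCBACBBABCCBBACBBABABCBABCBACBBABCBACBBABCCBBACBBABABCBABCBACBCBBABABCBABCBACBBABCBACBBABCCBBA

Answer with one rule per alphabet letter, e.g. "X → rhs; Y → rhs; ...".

  step 2 ⇒ step 3: BABCBACBBACBCBBA ⇒ BA·BC·BA·CB·BA·BC·CB·BA·BA·BC·CB·BA·CB·BA·BA·BC
    A ↦ BC
    B ↦ BA
    C ↦ CB

A->BC, B->BA, C->CB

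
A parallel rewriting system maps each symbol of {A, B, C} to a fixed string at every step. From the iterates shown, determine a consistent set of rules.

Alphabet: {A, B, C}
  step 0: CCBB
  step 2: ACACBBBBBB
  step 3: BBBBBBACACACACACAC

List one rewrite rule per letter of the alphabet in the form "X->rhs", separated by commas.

A->BB, B->AC, C->B

  step 2 ⇒ step 3: ACACBBBBBB ⇒ BB·B·BB·B·AC·AC·AC·AC·AC·AC
    A ↦ BB
    B ↦ AC
    C ↦ B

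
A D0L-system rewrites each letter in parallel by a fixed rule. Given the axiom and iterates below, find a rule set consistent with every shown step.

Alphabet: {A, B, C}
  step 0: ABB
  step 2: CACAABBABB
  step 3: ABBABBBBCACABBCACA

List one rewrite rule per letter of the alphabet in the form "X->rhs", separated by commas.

  step 2 ⇒ step 3: CACAABBABB ⇒ A·BB·A·BB·BB·CA·CA·BB·CA·CA
    A ↦ BB
    B ↦ CA
    C ↦ A

A->BB, B->CA, C->A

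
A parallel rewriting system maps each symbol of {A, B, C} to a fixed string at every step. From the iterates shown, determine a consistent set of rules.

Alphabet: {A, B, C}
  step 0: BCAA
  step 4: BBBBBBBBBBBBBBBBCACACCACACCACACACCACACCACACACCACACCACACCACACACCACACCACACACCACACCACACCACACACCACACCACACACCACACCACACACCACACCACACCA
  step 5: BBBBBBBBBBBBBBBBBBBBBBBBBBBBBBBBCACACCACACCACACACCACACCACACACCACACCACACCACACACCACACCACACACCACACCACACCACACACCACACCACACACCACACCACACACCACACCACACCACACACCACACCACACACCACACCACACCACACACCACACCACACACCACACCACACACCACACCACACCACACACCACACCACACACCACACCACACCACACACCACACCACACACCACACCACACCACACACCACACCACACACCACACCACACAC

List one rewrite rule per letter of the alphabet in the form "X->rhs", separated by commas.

  step 4 ⇒ step 5: BBBBBBBBBBBBBBBBCACACCACACCACACACCACACCACACACCACACCACACCACACACCACACCACACACCACACCACACCACACACCACACCACACACCACACCACACACCACACCACACCA ⇒ BB·BB·BB·BB·BB·BB·BB·BB·BB·BB·BB·BB·BB·BB·BB·BB·CA·CAC·CA·CAC·CA·CA·CAC·CA·CAC·CA·CA·CAC·CA·CAC·CA·CAC·CA·CA·CAC·CA·CAC·CA·CA·CAC·CA·CAC·CA·CAC·CA·CA·CAC·CA·CAC·CA·CA·CAC·CA·CAC·CA·CA·CAC·CA·CAC·CA·CAC·CA·CA·CAC·CA·CAC·CA·CA·CAC·CA·CAC·CA·CAC·CA·CA·CAC·CA·CAC·CA·CA·CAC·CA·CAC·CA·CA·CAC·CA·CAC·CA·CAC·CA·CA·CAC·CA·CAC·CA·CA·CAC·CA·CAC·CA·CAC·CA·CA·CAC·CA·CAC·CA·CA·CAC·CA·CAC·CA·CAC·CA·CA·CAC·CA·CAC·CA·CA·CAC·CA·CAC·CA·CA·CAC
    A ↦ CAC
    B ↦ BB
    C ↦ CA

A->CAC, B->BB, C->CA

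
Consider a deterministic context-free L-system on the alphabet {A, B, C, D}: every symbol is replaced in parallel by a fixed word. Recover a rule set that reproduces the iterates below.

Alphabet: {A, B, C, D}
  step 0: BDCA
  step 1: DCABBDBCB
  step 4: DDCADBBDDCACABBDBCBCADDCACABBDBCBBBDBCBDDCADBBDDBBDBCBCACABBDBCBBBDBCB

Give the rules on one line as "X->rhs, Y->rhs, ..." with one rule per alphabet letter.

A->BCB, B->D, C->BBD, D->CA

  step 0 ⇒ step 1: BDCA ⇒ D·CA·BBD·BCB
    A ↦ BCB
    B ↦ D
    C ↦ BBD
    D ↦ CA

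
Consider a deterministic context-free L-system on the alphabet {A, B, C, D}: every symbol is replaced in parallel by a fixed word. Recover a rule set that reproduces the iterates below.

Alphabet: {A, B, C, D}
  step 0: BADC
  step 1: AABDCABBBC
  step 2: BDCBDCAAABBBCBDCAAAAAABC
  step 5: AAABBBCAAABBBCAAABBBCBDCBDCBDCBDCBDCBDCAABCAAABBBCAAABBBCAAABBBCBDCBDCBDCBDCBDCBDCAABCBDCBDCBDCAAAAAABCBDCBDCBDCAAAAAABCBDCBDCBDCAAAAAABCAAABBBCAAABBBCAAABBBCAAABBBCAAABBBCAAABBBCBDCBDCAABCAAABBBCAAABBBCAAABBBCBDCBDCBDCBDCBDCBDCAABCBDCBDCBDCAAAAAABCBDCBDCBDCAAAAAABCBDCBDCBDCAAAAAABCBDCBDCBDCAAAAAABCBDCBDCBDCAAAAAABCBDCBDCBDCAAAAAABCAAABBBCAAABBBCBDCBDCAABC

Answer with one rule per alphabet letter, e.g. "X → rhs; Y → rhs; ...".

  step 1 ⇒ step 2: AABDCABBBC ⇒ BDC·BDC·AA·ABB·BC·BDC·AA·AA·AA·BC
    A ↦ BDC
    B ↦ AA
    C ↦ BC
    D ↦ ABB

A->BDC, B->AA, C->BC, D->ABB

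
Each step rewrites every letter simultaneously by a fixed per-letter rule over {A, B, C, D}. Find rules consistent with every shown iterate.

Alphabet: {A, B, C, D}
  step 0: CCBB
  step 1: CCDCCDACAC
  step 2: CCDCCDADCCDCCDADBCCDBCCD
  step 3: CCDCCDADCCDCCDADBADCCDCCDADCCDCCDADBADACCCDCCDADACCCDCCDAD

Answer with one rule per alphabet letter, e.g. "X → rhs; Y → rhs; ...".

  step 2 ⇒ step 3: CCDCCDADCCDCCDADBCCDBCCD ⇒ CCD·CCD·AD·CCD·CCD·AD·B·AD·CCD·CCD·AD·CCD·CCD·AD·B·AD·AC·CCD·CCD·AD·AC·CCD·CCD·AD
    A ↦ B
    B ↦ AC
    C ↦ CCD
    D ↦ AD

A->B, B->AC, C->CCD, D->AD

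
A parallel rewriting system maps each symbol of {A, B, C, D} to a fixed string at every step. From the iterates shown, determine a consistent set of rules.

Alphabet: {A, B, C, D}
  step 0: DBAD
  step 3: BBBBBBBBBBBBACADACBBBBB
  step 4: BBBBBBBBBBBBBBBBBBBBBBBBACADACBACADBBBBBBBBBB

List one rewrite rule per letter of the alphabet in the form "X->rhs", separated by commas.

  step 3 ⇒ step 4: BBBBBBBBBBBBACADACBBBBB ⇒ BB·BB·BB·BB·BB·BB·BB·BB·BB·BB·BB·BB·AC·AD·AC·B·AC·AD·BB·BB·BB·BB·BB
    A ↦ AC
    B ↦ BB
    C ↦ AD
    D ↦ B

A->AC, B->BB, C->AD, D->B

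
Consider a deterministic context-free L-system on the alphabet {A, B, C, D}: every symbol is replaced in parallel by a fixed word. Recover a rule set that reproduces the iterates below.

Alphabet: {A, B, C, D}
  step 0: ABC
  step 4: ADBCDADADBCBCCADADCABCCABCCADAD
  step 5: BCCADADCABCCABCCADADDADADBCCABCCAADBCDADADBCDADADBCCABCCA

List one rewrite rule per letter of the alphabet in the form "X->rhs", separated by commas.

A->BC, B->D, C->AD, D->CA

  step 4 ⇒ step 5: ADBCDADADBCBCCADADCABCCABCCADAD ⇒ BC·CA·D·AD·CA·BC·CA·BC·CA·D·AD·D·AD·AD·BC·CA·BC·CA·AD·BC·D·AD·AD·BC·D·AD·AD·BC·CA·BC·CA
    A ↦ BC
    B ↦ D
    C ↦ AD
    D ↦ CA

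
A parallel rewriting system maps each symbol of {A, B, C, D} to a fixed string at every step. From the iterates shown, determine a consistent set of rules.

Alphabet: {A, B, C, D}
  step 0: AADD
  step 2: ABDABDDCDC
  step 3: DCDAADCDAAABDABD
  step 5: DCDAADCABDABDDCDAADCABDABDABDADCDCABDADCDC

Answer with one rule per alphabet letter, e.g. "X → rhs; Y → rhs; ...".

A->DC, B->DA, C->BD, D->A

  step 2 ⇒ step 3: ABDABDDCDC ⇒ DC·DA·A·DC·DA·A·A·BD·A·BD
    A ↦ DC
    B ↦ DA
    C ↦ BD
    D ↦ A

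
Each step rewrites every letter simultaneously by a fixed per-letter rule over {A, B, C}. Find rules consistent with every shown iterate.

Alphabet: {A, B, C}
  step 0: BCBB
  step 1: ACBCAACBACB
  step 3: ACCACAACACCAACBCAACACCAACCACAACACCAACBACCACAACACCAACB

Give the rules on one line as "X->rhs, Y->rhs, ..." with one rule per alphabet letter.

  step 0 ⇒ step 1: BCBB ⇒ ACB·CA·ACB·ACB
    B ↦ ACB
    C ↦ CA
    A ↦ AC  (constrained at step 1)

A->AC, B->ACB, C->CA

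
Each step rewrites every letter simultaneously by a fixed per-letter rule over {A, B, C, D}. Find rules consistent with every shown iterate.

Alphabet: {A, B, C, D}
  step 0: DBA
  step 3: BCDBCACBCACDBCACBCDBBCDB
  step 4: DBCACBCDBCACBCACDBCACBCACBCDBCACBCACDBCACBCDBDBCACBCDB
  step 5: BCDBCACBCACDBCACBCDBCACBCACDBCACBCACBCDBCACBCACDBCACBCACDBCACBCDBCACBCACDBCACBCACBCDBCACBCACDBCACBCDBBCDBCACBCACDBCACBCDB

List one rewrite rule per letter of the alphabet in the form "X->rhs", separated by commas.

A->B, B->DB, C->CAC, D->BC

  step 4 ⇒ step 5: DBCACBCDBCACBCACDBCACBCACBCDBCACBCACDBCACBCDBDBCACBCDB ⇒ BC·DB·CAC·B·CAC·DB·CAC·BC·DB·CAC·B·CAC·DB·CAC·B·CAC·BC·DB·CAC·B·CAC·DB·CAC·B·CAC·DB·CAC·BC·DB·CAC·B·CAC·DB·CAC·B·CAC·BC·DB·CAC·B·CAC·DB·CAC·BC·DB·BC·DB·CAC·B·CAC·DB·CAC·BC·DB
    A ↦ B
    B ↦ DB
    C ↦ CAC
    D ↦ BC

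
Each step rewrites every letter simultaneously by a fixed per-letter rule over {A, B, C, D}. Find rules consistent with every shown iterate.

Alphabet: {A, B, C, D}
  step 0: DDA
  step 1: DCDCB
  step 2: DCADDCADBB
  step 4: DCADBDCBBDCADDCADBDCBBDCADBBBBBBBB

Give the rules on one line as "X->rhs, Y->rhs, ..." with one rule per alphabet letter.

A->B, B->BB, C->AD, D->DC

  step 1 ⇒ step 2: DCDCB ⇒ DC·AD·DC·AD·BB
    B ↦ BB
    C ↦ AD
    D ↦ DC
  step 0 ⇒ step 1: DDA ⇒ DC·DC·B
    A ↦ B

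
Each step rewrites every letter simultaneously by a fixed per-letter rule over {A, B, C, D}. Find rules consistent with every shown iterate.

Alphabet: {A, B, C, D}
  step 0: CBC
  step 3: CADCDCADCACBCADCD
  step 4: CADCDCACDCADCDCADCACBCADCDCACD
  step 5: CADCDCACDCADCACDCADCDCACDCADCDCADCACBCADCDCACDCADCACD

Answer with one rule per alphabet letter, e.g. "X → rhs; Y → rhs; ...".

A->D, B->CB, C->CA, D->CD

  step 4 ⇒ step 5: CADCDCACDCADCDCADCACBCADCDCACD ⇒ CA·D·CD·CA·CD·CA·D·CA·CD·CA·D·CD·CA·CD·CA·D·CD·CA·D·CA·CB·CA·D·CD·CA·CD·CA·D·CA·CD
    A ↦ D
    B ↦ CB
    C ↦ CA
    D ↦ CD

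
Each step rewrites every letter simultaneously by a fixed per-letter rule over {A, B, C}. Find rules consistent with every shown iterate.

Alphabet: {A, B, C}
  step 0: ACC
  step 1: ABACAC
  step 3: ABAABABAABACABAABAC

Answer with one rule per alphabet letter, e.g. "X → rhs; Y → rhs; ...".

A->AB, B->A, C->AC

  step 0 ⇒ step 1: ACC ⇒ AB·AC·AC
    A ↦ AB
    C ↦ AC
    B ↦ A  (constrained at step 1)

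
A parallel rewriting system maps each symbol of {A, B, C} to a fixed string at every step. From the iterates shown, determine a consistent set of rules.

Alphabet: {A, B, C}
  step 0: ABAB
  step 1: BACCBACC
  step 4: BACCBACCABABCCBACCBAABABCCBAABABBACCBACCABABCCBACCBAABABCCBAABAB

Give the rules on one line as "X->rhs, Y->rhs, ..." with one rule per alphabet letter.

A->BA, B->CC, C->AB

  step 0 ⇒ step 1: ABAB ⇒ BA·CC·BA·CC
    A ↦ BA
    B ↦ CC
    C ↦ AB  (constrained at step 1)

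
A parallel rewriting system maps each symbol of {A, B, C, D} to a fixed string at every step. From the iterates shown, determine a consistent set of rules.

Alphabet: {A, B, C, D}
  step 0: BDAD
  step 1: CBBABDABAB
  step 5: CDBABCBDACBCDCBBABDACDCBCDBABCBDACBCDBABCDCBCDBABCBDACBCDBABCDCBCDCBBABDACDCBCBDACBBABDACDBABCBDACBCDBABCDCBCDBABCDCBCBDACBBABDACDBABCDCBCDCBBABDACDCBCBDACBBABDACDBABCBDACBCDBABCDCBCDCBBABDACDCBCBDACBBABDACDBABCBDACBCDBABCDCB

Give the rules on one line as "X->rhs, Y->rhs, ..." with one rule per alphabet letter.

A->DA, B->CB, C->CD, D->BAB

  step 0 ⇒ step 1: BDAD ⇒ CB·BAB·DA·BAB
    A ↦ DA
    B ↦ CB
    D ↦ BAB
    C ↦ CD  (constrained at step 1)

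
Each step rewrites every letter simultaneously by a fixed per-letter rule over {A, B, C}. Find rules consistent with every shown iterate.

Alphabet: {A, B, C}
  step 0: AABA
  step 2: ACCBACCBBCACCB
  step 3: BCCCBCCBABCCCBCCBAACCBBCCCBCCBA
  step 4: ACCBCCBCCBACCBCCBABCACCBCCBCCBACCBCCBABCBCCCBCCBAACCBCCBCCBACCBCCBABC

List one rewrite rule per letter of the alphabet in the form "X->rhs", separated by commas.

  step 3 ⇒ step 4: BCCCBCCBABCCCBCCBAACCBBCCCBCCBA ⇒ A·CCB·CCB·CCB·A·CCB·CCB·A·BC·A·CCB·CCB·CCB·A·CCB·CCB·A·BC·BC·CCB·CCB·A·A·CCB·CCB·CCB·A·CCB·CCB·A·BC
    A ↦ BC
    B ↦ A
    C ↦ CCB

A->BC, B->A, C->CCB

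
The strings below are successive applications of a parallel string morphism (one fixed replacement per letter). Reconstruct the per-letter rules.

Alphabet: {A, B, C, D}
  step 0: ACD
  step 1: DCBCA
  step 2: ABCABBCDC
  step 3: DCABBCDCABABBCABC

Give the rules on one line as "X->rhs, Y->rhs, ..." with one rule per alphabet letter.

A->DC, B->AB, C->BC, D->A

  step 2 ⇒ step 3: ABCABBCDC ⇒ DC·AB·BC·DC·AB·AB·BC·A·BC
    A ↦ DC
    B ↦ AB
    C ↦ BC
    D ↦ A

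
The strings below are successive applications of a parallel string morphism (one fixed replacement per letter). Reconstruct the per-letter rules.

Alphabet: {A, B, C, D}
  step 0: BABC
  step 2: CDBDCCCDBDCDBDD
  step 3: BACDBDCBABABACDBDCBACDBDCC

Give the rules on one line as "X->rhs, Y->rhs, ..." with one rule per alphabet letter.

A->D, B->DBD, C->BA, D->C

  step 2 ⇒ step 3: CDBDCCCDBDCDBDD ⇒ BA·C·DBD·C·BA·BA·BA·C·DBD·C·BA·C·DBD·C·C
    B ↦ DBD
    C ↦ BA
    D ↦ C
    A ↦ D  (constrained at step 0)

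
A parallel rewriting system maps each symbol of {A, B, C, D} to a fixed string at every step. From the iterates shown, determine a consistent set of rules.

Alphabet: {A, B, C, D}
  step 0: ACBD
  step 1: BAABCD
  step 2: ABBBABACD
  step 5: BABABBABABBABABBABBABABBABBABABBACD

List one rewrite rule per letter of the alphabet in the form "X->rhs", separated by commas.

A->B, B->AB, C->A, D->CD

  step 1 ⇒ step 2: BAABCD ⇒ AB·B·B·AB·A·CD
    A ↦ B
    B ↦ AB
    C ↦ A
    D ↦ CD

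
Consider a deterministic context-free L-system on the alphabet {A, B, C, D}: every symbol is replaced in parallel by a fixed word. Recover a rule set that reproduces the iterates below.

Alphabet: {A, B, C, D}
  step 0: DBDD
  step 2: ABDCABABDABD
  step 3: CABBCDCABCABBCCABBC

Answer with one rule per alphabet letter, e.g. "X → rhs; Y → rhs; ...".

  step 2 ⇒ step 3: ABDCABABDABD ⇒ C·AB·BC·D·C·AB·C·AB·BC·C·AB·BC
    A ↦ C
    B ↦ AB
    C ↦ D
    D ↦ BC

A->C, B->AB, C->D, D->BC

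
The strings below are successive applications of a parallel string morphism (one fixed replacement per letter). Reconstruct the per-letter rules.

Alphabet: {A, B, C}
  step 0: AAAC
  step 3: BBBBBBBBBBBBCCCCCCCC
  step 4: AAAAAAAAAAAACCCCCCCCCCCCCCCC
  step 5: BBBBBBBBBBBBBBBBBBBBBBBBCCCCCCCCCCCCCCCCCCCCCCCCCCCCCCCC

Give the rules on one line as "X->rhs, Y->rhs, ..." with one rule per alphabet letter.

  step 4 ⇒ step 5: AAAAAAAAAAAACCCCCCCCCCCCCCCC ⇒ BB·BB·BB·BB·BB·BB·BB·BB·BB·BB·BB·BB·CC·CC·CC·CC·CC·CC·CC·CC·CC·CC·CC·CC·CC·CC·CC·CC
    A ↦ BB
    C ↦ CC
  step 3 ⇒ step 4: BBBBBBBBBBBBCCCCCCCC ⇒ A·A·A·A·A·A·A·A·A·A·A·A·CC·CC·CC·CC·CC·CC·CC·CC
    B ↦ A

A->BB, B->A, C->CC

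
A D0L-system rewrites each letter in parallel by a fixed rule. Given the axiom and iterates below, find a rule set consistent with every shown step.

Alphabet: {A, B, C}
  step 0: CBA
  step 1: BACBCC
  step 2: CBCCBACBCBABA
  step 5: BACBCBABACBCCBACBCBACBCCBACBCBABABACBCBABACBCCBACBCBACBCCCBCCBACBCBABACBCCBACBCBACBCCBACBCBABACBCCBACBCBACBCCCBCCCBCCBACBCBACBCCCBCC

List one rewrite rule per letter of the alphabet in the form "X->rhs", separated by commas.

  step 1 ⇒ step 2: BACBCC ⇒ CBC·C·BA·CBC·BA·BA
    A ↦ C
    B ↦ CBC
    C ↦ BA

A->C, B->CBC, C->BA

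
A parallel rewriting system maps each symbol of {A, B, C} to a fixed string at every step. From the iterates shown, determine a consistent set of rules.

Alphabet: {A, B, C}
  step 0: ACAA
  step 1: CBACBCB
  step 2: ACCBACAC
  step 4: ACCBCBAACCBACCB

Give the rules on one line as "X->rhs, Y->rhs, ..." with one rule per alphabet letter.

A->CB, B->C, C->A

  step 1 ⇒ step 2: CBACBCB ⇒ A·C·CB·A·C·A·C
    A ↦ CB
    B ↦ C
    C ↦ A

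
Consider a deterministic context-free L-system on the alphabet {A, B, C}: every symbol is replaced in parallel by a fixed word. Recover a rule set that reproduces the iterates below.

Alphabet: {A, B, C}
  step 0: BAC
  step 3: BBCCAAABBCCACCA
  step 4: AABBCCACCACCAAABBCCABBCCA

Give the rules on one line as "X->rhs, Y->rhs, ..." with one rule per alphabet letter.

  step 3 ⇒ step 4: BBCCAAABBCCACCA ⇒ A·A·B·B·CCA·CCA·CCA·A·A·B·B·CCA·B·B·CCA
    A ↦ CCA
    B ↦ A
    C ↦ B

A->CCA, B->A, C->B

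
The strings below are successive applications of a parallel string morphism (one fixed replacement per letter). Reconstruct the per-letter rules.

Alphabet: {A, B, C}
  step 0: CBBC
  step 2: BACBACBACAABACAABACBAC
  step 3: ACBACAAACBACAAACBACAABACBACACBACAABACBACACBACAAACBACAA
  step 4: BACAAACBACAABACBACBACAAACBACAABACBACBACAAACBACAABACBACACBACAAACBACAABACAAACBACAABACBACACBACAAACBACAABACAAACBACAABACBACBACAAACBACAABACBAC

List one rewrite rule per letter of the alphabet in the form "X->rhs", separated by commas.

  step 3 ⇒ step 4: ACBACAAACBACAAACBACAABACBACACBACAABACBACACBACAAACBACAA ⇒ BAC·AA·AC·BAC·AA·BAC·BAC·BAC·AA·AC·BAC·AA·BAC·BAC·BAC·AA·AC·BAC·AA·BAC·BAC·AC·BAC·AA·AC·BAC·AA·BAC·AA·AC·BAC·AA·BAC·BAC·AC·BAC·AA·AC·BAC·AA·BAC·AA·AC·BAC·AA·BAC·BAC·BAC·AA·AC·BAC·AA·BAC·BAC
    A ↦ BAC
    B ↦ AC
    C ↦ AA

A->BAC, B->AC, C->AA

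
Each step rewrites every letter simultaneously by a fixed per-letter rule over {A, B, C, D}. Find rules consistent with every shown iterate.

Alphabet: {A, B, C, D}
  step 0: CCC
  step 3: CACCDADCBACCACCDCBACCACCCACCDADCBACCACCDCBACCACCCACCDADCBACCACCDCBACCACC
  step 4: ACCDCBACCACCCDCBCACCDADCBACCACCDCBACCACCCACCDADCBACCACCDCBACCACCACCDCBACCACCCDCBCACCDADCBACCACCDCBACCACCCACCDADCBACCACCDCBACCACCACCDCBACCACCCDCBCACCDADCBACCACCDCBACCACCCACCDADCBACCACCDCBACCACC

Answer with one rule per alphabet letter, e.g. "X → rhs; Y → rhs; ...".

  step 3 ⇒ step 4: CACCDADCBACCACCDCBACCACCCACCDADCBACCACCDCBACCACCCACCDADCBACCACCDCBACCACC ⇒ ACC·DCB·ACC·ACC·C·DCB·C·ACC·DA·DCB·ACC·ACC·DCB·ACC·ACC·C·ACC·DA·DCB·ACC·ACC·DCB·ACC·ACC·ACC·DCB·ACC·ACC·C·DCB·C·ACC·DA·DCB·ACC·ACC·DCB·ACC·ACC·C·ACC·DA·DCB·ACC·ACC·DCB·ACC·ACC·ACC·DCB·ACC·ACC·C·DCB·C·ACC·DA·DCB·ACC·ACC·DCB·ACC·ACC·C·ACC·DA·DCB·ACC·ACC·DCB·ACC·ACC
    A ↦ DCB
    B ↦ DA
    C ↦ ACC
    D ↦ C

A->DCB, B->DA, C->ACC, D->C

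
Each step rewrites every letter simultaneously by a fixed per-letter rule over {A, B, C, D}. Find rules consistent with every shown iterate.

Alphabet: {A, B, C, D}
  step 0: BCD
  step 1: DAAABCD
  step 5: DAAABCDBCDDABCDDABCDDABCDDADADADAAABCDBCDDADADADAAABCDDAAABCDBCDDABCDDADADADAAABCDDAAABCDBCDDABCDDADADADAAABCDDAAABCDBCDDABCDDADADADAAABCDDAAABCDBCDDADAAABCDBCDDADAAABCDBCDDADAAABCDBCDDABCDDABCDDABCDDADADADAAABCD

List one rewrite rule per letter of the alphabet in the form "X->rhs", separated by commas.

A->DA, B->D, C->AAA, D->BCD

  step 0 ⇒ step 1: BCD ⇒ D·AAA·BCD
    B ↦ D
    C ↦ AAA
    D ↦ BCD
    A ↦ DA  (constrained at step 1)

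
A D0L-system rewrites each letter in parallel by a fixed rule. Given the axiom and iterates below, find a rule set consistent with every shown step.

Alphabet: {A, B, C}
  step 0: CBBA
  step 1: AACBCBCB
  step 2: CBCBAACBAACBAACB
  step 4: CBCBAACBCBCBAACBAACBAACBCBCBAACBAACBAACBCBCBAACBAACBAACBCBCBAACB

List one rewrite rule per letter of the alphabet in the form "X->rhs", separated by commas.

  step 1 ⇒ step 2: AACBCBCB ⇒ CB·CB·AA·CB·AA·CB·AA·CB
    A ↦ CB
    B ↦ CB
    C ↦ AA

A->CB, B->CB, C->AA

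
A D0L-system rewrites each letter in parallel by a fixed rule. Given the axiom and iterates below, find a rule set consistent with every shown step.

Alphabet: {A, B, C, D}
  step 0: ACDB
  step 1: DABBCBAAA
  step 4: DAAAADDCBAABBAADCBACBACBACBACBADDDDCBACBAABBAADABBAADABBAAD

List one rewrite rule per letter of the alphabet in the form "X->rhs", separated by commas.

  step 0 ⇒ step 1: ACDB ⇒ D·ABB·CBA·AA
    A ↦ D
    B ↦ AA
    C ↦ ABB
    D ↦ CBA

A->D, B->AA, C->ABB, D->CBA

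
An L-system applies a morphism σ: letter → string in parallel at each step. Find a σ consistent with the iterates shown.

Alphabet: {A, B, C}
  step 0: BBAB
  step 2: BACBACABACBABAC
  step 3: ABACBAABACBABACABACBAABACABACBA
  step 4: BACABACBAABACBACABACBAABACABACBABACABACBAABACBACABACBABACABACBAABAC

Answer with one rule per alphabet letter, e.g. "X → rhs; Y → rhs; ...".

A->BAC, B->A, C->BA

  step 3 ⇒ step 4: ABACBAABACBABACABACBAABACABACBA ⇒ BAC·A·BAC·BA·A·BAC·BAC·A·BAC·BA·A·BAC·A·BAC·BA·BAC·A·BAC·BA·A·BAC·BAC·A·BAC·BA·BAC·A·BAC·BA·A·BAC
    A ↦ BAC
    B ↦ A
    C ↦ BA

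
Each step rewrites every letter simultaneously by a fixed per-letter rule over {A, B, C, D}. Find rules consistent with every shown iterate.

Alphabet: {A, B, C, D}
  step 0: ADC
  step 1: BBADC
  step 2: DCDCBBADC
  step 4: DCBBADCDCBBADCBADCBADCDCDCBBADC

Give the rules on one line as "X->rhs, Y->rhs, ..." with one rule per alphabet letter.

  step 1 ⇒ step 2: BBADC ⇒ DC·DC·B·BA·DC
    A ↦ B
    B ↦ DC
    C ↦ DC
    D ↦ BA

A->B, B->DC, C->DC, D->BA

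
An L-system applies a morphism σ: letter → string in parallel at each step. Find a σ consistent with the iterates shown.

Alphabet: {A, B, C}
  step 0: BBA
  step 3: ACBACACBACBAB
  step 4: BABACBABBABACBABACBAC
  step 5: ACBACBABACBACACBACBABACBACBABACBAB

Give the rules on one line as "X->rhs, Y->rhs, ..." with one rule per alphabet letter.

  step 4 ⇒ step 5: BABACBABBABACBABACBAC ⇒ AC·B·AC·B·AB·AC·B·AC·AC·B·AC·B·AB·AC·B·AC·B·AB·AC·B·AB
    A ↦ B
    B ↦ AC
    C ↦ AB

A->B, B->AC, C->AB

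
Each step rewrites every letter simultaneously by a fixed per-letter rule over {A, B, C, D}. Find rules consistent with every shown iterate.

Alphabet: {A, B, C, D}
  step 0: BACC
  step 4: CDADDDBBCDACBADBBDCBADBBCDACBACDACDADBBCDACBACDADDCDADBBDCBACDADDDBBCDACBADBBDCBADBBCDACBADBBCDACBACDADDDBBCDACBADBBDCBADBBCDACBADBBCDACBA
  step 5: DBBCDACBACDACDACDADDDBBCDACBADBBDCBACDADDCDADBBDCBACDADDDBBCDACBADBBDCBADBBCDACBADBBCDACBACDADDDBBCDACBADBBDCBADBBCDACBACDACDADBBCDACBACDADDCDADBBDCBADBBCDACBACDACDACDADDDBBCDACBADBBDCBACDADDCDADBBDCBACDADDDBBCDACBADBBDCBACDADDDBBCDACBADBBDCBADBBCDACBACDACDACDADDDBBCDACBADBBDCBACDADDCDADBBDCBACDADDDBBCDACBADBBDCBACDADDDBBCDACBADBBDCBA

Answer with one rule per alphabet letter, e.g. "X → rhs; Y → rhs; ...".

A->CBA, B->D, C->DBB, D->CDA

  step 4 ⇒ step 5: CDADDDBBCDACBADBBDCBADBBCDACBACDACDADBBCDACBACDADDCDADBBDCBACDADDDBBCDACBADBBDCBADBBCDACBADBBCDACBACDADDDBBCDACBADBBDCBADBBCDACBADBBCDACBA ⇒ DBB·CDA·CBA·CDA·CDA·CDA·D·D·DBB·CDA·CBA·DBB·D·CBA·CDA·D·D·CDA·DBB·D·CBA·CDA·D·D·DBB·CDA·CBA·DBB·D·CBA·DBB·CDA·CBA·DBB·CDA·CBA·CDA·D·D·DBB·CDA·CBA·DBB·D·CBA·DBB·CDA·CBA·CDA·CDA·DBB·CDA·CBA·CDA·D·D·CDA·DBB·D·CBA·DBB·CDA·CBA·CDA·CDA·CDA·D·D·DBB·CDA·CBA·DBB·D·CBA·CDA·D·D·CDA·DBB·D·CBA·CDA·D·D·DBB·CDA·CBA·DBB·D·CBA·CDA·D·D·DBB·CDA·CBA·DBB·D·CBA·DBB·CDA·CBA·CDA·CDA·CDA·D·D·DBB·CDA·CBA·DBB·D·CBA·CDA·D·D·CDA·DBB·D·CBA·CDA·D·D·DBB·CDA·CBA·DBB·D·CBA·CDA·D·D·DBB·CDA·CBA·DBB·D·CBA
    A ↦ CBA
    B ↦ D
    C ↦ DBB
    D ↦ CDA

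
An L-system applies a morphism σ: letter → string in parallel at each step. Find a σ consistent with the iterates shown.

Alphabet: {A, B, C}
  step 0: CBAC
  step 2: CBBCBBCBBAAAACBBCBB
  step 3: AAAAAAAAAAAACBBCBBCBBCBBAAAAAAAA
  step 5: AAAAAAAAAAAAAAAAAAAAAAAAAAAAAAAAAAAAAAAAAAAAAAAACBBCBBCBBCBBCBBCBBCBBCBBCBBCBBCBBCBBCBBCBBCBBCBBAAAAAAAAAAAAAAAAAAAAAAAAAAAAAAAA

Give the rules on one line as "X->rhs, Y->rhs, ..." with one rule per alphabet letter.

  step 2 ⇒ step 3: CBBCBBCBBAAAACBBCBB ⇒ AA·A·A·AA·A·A·AA·A·A·CBB·CBB·CBB·CBB·AA·A·A·AA·A·A
    A ↦ CBB
    B ↦ A
    C ↦ AA

A->CBB, B->A, C->AA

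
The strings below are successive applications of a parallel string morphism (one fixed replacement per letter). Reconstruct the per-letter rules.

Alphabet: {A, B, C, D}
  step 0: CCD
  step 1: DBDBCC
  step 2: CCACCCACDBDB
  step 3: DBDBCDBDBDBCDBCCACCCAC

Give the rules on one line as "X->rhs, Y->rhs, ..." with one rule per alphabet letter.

A->C, B->AC, C->DB, D->CC

  step 2 ⇒ step 3: CCACCCACDBDB ⇒ DB·DB·C·DB·DB·DB·C·DB·CC·AC·CC·AC
    A ↦ C
    B ↦ AC
    C ↦ DB
    D ↦ CC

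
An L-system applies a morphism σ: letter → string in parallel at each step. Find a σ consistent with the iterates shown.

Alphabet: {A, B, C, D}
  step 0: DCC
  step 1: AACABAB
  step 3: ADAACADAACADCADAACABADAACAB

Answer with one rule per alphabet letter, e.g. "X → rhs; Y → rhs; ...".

  step 0 ⇒ step 1: DCC ⇒ AAC·AB·AB
    C ↦ AB
    D ↦ AAC
    A ↦ AD  (constrained at step 1)
    B ↦ C  (constrained at step 1)

A->AD, B->C, C->AB, D->AAC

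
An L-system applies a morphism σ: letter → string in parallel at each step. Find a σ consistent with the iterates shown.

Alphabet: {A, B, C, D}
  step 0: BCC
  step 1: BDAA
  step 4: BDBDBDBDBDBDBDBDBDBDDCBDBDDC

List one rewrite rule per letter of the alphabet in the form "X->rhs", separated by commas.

  step 0 ⇒ step 1: BCC ⇒ BD·A·A
    B ↦ BD
    C ↦ A
    A ↦ DC  (constrained at step 1)
    D ↦ BD  (constrained at step 1)

A->DC, B->BD, C->A, D->BD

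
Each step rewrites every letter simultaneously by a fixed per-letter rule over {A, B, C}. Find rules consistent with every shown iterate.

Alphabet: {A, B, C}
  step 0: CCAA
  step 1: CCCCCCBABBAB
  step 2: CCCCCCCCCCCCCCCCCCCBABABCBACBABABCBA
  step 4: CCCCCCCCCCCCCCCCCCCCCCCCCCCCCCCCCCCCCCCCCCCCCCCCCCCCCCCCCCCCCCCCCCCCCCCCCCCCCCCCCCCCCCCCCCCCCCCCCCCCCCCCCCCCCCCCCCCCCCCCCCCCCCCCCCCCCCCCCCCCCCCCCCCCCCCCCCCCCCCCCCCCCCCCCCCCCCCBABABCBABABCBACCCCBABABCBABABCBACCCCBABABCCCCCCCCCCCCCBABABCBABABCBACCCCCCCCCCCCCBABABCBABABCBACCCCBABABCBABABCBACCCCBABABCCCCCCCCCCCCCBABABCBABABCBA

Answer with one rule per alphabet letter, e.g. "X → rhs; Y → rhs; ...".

A->BAB, B->CBA, C->CCC

  step 1 ⇒ step 2: CCCCCCBABBAB ⇒ CCC·CCC·CCC·CCC·CCC·CCC·CBA·BAB·CBA·CBA·BAB·CBA
    A ↦ BAB
    B ↦ CBA
    C ↦ CCC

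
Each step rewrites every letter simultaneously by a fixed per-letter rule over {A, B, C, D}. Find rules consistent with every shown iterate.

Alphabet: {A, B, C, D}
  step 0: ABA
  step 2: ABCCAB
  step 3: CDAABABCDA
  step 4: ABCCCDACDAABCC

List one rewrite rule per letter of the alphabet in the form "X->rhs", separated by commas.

A->C, B->DA, C->AB, D->C

  step 3 ⇒ step 4: CDAABABCDA ⇒ AB·C·C·C·DA·C·DA·AB·C·C
    A ↦ C
    B ↦ DA
    C ↦ AB
    D ↦ C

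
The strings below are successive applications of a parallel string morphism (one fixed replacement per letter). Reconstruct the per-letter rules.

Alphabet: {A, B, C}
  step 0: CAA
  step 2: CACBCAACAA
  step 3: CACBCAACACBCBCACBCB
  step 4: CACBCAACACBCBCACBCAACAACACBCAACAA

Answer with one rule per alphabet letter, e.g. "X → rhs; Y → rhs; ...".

  step 3 ⇒ step 4: CACBCAACACBCBCACBCB ⇒ CA·CB·CA·A·CA·CB·CB·CA·CB·CA·A·CA·A·CA·CB·CA·A·CA·A
    A ↦ CB
    B ↦ A
    C ↦ CA

A->CB, B->A, C->CA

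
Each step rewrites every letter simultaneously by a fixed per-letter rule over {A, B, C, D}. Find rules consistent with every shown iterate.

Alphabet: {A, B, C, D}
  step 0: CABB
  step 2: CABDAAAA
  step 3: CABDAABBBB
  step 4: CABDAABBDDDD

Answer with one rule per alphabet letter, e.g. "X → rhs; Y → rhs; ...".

  step 3 ⇒ step 4: CABDAABBBB ⇒ CA·B·D·AA·B·B·D·D·D·D
    A ↦ B
    B ↦ D
    C ↦ CA
    D ↦ AA

A->B, B->D, C->CA, D->AA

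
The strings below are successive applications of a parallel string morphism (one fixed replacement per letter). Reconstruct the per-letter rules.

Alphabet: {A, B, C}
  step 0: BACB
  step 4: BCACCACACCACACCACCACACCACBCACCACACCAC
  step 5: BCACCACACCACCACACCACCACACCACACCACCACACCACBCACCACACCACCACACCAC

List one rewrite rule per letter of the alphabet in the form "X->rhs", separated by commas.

  step 4 ⇒ step 5: BCACCACACCACACCACCACACCACBCACCACACCAC ⇒ BC·AC·C·AC·AC·C·AC·C·AC·AC·C·AC·C·AC·AC·C·AC·AC·C·AC·C·AC·AC·C·AC·BC·AC·C·AC·AC·C·AC·C·AC·AC·C·AC
    A ↦ C
    B ↦ BC
    C ↦ AC

A->C, B->BC, C->AC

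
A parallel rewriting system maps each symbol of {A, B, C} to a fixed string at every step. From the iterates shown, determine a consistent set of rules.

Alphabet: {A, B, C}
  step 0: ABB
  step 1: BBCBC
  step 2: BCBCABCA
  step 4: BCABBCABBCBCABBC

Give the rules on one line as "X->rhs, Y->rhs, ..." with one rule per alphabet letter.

  step 1 ⇒ step 2: BBCBC ⇒ BC·BC·A·BC·A
    B ↦ BC
    C ↦ A
  step 0 ⇒ step 1: ABB ⇒ B·BC·BC
    A ↦ B

A->B, B->BC, C->A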